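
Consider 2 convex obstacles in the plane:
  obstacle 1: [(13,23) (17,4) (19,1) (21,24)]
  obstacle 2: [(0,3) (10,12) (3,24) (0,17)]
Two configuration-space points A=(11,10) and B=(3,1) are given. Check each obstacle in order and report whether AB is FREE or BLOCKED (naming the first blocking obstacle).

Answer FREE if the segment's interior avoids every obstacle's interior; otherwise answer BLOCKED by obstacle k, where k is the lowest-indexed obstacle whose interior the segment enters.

Obstacle 1 [(13,23) (17,4) (19,1) (21,24)]:
  edge (13,23)–(17,4): clear
  edge (17,4)–(19,1): clear
  edge (19,1)–(21,24): clear
  edge (21,24)–(13,23): clear
  midpoint (7,11/2) outside
  → clear
Obstacle 2 [(0,3) (10,12) (3,24) (0,17)]:
  edge (0,3)–(10,12): clear
  edge (10,12)–(3,24): clear
  edge (3,24)–(0,17): clear
  edge (0,17)–(0,3): clear
  midpoint (7,11/2) outside
  → clear

FREE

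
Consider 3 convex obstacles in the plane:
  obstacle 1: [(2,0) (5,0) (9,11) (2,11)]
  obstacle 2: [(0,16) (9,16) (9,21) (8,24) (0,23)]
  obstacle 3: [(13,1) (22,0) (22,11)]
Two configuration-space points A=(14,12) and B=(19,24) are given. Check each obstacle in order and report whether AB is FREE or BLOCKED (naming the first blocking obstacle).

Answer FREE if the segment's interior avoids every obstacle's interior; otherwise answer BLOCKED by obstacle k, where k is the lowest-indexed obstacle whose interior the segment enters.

FREE

Obstacle 1 [(2,0) (5,0) (9,11) (2,11)]:
  edge (2,0)–(5,0): clear
  edge (5,0)–(9,11): clear
  edge (9,11)–(2,11): clear
  edge (2,11)–(2,0): clear
  midpoint (33/2,18) outside
  → clear
Obstacle 2 [(0,16) (9,16) (9,21) (8,24) (0,23)]:
  edge (0,16)–(9,16): clear
  edge (9,16)–(9,21): clear
  edge (9,21)–(8,24): clear
  edge (8,24)–(0,23): clear
  edge (0,23)–(0,16): clear
  midpoint (33/2,18) outside
  → clear
Obstacle 3 [(13,1) (22,0) (22,11)]:
  edge (13,1)–(22,0): clear
  edge (22,0)–(22,11): clear
  edge (22,11)–(13,1): clear
  midpoint (33/2,18) outside
  → clear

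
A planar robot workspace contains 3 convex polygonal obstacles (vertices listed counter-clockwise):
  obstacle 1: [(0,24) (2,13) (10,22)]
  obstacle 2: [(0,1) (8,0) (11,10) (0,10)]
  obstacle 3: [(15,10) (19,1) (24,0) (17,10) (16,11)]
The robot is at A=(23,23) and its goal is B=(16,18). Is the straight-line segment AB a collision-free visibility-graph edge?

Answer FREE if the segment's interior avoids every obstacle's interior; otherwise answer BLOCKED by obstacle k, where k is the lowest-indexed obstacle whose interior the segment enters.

FREE

Obstacle 1 [(0,24) (2,13) (10,22)]:
  edge (0,24)–(2,13): clear
  edge (2,13)–(10,22): clear
  edge (10,22)–(0,24): clear
  midpoint (39/2,41/2) outside
  → clear
Obstacle 2 [(0,1) (8,0) (11,10) (0,10)]:
  edge (0,1)–(8,0): clear
  edge (8,0)–(11,10): clear
  edge (11,10)–(0,10): clear
  edge (0,10)–(0,1): clear
  midpoint (39/2,41/2) outside
  → clear
Obstacle 3 [(15,10) (19,1) (24,0) (17,10) (16,11)]:
  edge (15,10)–(19,1): clear
  edge (19,1)–(24,0): clear
  edge (24,0)–(17,10): clear
  edge (17,10)–(16,11): clear
  edge (16,11)–(15,10): clear
  midpoint (39/2,41/2) outside
  → clear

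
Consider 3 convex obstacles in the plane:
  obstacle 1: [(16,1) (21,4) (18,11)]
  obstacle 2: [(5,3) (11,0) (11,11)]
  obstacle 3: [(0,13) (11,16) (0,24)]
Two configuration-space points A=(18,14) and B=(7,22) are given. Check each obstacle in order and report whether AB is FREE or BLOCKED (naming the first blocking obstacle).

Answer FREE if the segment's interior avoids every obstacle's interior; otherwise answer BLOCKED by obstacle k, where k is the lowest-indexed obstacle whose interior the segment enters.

Obstacle 1 [(16,1) (21,4) (18,11)]:
  edge (16,1)–(21,4): clear
  edge (21,4)–(18,11): clear
  edge (18,11)–(16,1): clear
  midpoint (25/2,18) outside
  → clear
Obstacle 2 [(5,3) (11,0) (11,11)]:
  edge (5,3)–(11,0): clear
  edge (11,0)–(11,11): clear
  edge (11,11)–(5,3): clear
  midpoint (25/2,18) outside
  → clear
Obstacle 3 [(0,13) (11,16) (0,24)]:
  edge (0,13)–(11,16): clear
  edge (11,16)–(0,24): clear
  edge (0,24)–(0,13): clear
  midpoint (25/2,18) outside
  → clear

FREE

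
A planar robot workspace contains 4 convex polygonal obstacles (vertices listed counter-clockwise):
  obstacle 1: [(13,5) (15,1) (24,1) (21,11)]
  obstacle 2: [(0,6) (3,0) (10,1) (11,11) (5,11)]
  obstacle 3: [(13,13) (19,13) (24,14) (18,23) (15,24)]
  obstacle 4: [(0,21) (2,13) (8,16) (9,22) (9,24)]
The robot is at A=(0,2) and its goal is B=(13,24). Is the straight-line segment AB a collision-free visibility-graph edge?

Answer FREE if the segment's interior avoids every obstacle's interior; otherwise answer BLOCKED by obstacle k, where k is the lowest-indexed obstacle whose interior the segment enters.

BLOCKED by obstacle 2

Obstacle 1 [(13,5) (15,1) (24,1) (21,11)]:
  edge (13,5)–(15,1): clear
  edge (15,1)–(24,1): clear
  edge (24,1)–(21,11): clear
  edge (21,11)–(13,5): clear
  midpoint (13/2,13) outside
  → clear
Obstacle 2 [(0,6) (3,0) (10,1) (11,11) (5,11)]:
  edge (0,6)–(3,0): crosses AB
  edge (3,0)–(10,1): clear
  edge (10,1)–(11,11): clear
  edge (11,11)–(5,11): crosses AB
  edge (5,11)–(0,6): clear
  → BLOCKED
Obstacle 3 [(13,13) (19,13) (24,14) (18,23) (15,24)]:
  edge (13,13)–(19,13): clear
  edge (19,13)–(24,14): clear
  edge (24,14)–(18,23): clear
  edge (18,23)–(15,24): clear
  edge (15,24)–(13,13): clear
  midpoint (13/2,13) outside
  → clear
Obstacle 4 [(0,21) (2,13) (8,16) (9,22) (9,24)]:
  edge (0,21)–(2,13): clear
  edge (2,13)–(8,16): clear
  edge (8,16)–(9,22): clear
  edge (9,22)–(9,24): clear
  edge (9,24)–(0,21): clear
  midpoint (13/2,13) outside
  → clear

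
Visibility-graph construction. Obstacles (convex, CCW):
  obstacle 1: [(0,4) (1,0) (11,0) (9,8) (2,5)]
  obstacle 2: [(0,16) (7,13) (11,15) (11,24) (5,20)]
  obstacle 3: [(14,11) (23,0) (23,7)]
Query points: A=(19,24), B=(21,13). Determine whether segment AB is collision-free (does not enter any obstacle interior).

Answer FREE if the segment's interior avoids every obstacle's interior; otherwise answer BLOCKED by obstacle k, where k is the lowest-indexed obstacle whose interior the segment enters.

FREE

Obstacle 1 [(0,4) (1,0) (11,0) (9,8) (2,5)]:
  edge (0,4)–(1,0): clear
  edge (1,0)–(11,0): clear
  edge (11,0)–(9,8): clear
  edge (9,8)–(2,5): clear
  edge (2,5)–(0,4): clear
  midpoint (20,37/2) outside
  → clear
Obstacle 2 [(0,16) (7,13) (11,15) (11,24) (5,20)]:
  edge (0,16)–(7,13): clear
  edge (7,13)–(11,15): clear
  edge (11,15)–(11,24): clear
  edge (11,24)–(5,20): clear
  edge (5,20)–(0,16): clear
  midpoint (20,37/2) outside
  → clear
Obstacle 3 [(14,11) (23,0) (23,7)]:
  edge (14,11)–(23,0): clear
  edge (23,0)–(23,7): clear
  edge (23,7)–(14,11): clear
  midpoint (20,37/2) outside
  → clear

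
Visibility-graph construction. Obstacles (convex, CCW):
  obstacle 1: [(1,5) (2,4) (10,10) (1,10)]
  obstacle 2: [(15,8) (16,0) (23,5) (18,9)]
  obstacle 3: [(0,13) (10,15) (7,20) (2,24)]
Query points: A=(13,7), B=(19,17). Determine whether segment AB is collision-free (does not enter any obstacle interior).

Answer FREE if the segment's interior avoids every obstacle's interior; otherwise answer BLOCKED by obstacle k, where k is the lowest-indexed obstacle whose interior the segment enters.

FREE

Obstacle 1 [(1,5) (2,4) (10,10) (1,10)]:
  edge (1,5)–(2,4): clear
  edge (2,4)–(10,10): clear
  edge (10,10)–(1,10): clear
  edge (1,10)–(1,5): clear
  midpoint (16,12) outside
  → clear
Obstacle 2 [(15,8) (16,0) (23,5) (18,9)]:
  edge (15,8)–(16,0): clear
  edge (16,0)–(23,5): clear
  edge (23,5)–(18,9): clear
  edge (18,9)–(15,8): clear
  midpoint (16,12) outside
  → clear
Obstacle 3 [(0,13) (10,15) (7,20) (2,24)]:
  edge (0,13)–(10,15): clear
  edge (10,15)–(7,20): clear
  edge (7,20)–(2,24): clear
  edge (2,24)–(0,13): clear
  midpoint (16,12) outside
  → clear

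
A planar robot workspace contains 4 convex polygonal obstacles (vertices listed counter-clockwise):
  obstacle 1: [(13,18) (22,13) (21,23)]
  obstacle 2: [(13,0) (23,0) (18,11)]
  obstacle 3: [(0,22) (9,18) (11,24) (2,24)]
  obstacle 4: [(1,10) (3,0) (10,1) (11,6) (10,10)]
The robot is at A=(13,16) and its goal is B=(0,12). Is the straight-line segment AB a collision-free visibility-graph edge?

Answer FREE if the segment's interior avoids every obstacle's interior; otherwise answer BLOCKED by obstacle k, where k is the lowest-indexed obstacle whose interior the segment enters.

Obstacle 1 [(13,18) (22,13) (21,23)]:
  edge (13,18)–(22,13): clear
  edge (22,13)–(21,23): clear
  edge (21,23)–(13,18): clear
  midpoint (13/2,14) outside
  → clear
Obstacle 2 [(13,0) (23,0) (18,11)]:
  edge (13,0)–(23,0): clear
  edge (23,0)–(18,11): clear
  edge (18,11)–(13,0): clear
  midpoint (13/2,14) outside
  → clear
Obstacle 3 [(0,22) (9,18) (11,24) (2,24)]:
  edge (0,22)–(9,18): clear
  edge (9,18)–(11,24): clear
  edge (11,24)–(2,24): clear
  edge (2,24)–(0,22): clear
  midpoint (13/2,14) outside
  → clear
Obstacle 4 [(1,10) (3,0) (10,1) (11,6) (10,10)]:
  edge (1,10)–(3,0): clear
  edge (3,0)–(10,1): clear
  edge (10,1)–(11,6): clear
  edge (11,6)–(10,10): clear
  edge (10,10)–(1,10): clear
  midpoint (13/2,14) outside
  → clear

FREE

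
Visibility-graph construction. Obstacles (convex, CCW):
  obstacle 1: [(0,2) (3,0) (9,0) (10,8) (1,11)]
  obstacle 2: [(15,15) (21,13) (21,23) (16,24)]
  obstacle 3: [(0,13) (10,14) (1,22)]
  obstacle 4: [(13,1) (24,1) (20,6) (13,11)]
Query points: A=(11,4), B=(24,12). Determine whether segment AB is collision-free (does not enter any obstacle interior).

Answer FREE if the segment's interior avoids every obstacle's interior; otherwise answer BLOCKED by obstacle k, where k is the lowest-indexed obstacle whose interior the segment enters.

Obstacle 1 [(0,2) (3,0) (9,0) (10,8) (1,11)]:
  edge (0,2)–(3,0): clear
  edge (3,0)–(9,0): clear
  edge (9,0)–(10,8): clear
  edge (10,8)–(1,11): clear
  edge (1,11)–(0,2): clear
  midpoint (35/2,8) outside
  → clear
Obstacle 2 [(15,15) (21,13) (21,23) (16,24)]:
  edge (15,15)–(21,13): clear
  edge (21,13)–(21,23): clear
  edge (21,23)–(16,24): clear
  edge (16,24)–(15,15): clear
  midpoint (35/2,8) outside
  → clear
Obstacle 3 [(0,13) (10,14) (1,22)]:
  edge (0,13)–(10,14): clear
  edge (10,14)–(1,22): clear
  edge (1,22)–(0,13): clear
  midpoint (35/2,8) outside
  → clear
Obstacle 4 [(13,1) (24,1) (20,6) (13,11)]:
  edge (13,1)–(24,1): clear
  edge (24,1)–(20,6): clear
  edge (20,6)–(13,11): crosses AB
  edge (13,11)–(13,1): crosses AB
  → BLOCKED

BLOCKED by obstacle 4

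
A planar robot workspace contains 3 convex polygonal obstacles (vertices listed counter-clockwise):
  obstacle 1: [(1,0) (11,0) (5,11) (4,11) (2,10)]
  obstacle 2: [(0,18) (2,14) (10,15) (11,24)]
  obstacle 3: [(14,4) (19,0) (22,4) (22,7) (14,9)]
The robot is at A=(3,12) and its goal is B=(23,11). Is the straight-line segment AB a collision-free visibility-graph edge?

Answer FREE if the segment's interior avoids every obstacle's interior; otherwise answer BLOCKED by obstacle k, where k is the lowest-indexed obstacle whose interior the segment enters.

FREE

Obstacle 1 [(1,0) (11,0) (5,11) (4,11) (2,10)]:
  edge (1,0)–(11,0): clear
  edge (11,0)–(5,11): clear
  edge (5,11)–(4,11): clear
  edge (4,11)–(2,10): clear
  edge (2,10)–(1,0): clear
  midpoint (13,23/2) outside
  → clear
Obstacle 2 [(0,18) (2,14) (10,15) (11,24)]:
  edge (0,18)–(2,14): clear
  edge (2,14)–(10,15): clear
  edge (10,15)–(11,24): clear
  edge (11,24)–(0,18): clear
  midpoint (13,23/2) outside
  → clear
Obstacle 3 [(14,4) (19,0) (22,4) (22,7) (14,9)]:
  edge (14,4)–(19,0): clear
  edge (19,0)–(22,4): clear
  edge (22,4)–(22,7): clear
  edge (22,7)–(14,9): clear
  edge (14,9)–(14,4): clear
  midpoint (13,23/2) outside
  → clear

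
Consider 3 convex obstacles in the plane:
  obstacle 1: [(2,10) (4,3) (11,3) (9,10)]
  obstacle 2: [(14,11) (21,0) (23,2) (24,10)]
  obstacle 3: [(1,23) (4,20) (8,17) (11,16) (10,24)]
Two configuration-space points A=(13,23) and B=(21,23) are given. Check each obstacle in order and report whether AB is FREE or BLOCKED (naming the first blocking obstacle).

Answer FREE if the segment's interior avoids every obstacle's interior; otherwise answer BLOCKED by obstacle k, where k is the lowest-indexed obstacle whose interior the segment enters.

FREE

Obstacle 1 [(2,10) (4,3) (11,3) (9,10)]:
  edge (2,10)–(4,3): clear
  edge (4,3)–(11,3): clear
  edge (11,3)–(9,10): clear
  edge (9,10)–(2,10): clear
  midpoint (17,23) outside
  → clear
Obstacle 2 [(14,11) (21,0) (23,2) (24,10)]:
  edge (14,11)–(21,0): clear
  edge (21,0)–(23,2): clear
  edge (23,2)–(24,10): clear
  edge (24,10)–(14,11): clear
  midpoint (17,23) outside
  → clear
Obstacle 3 [(1,23) (4,20) (8,17) (11,16) (10,24)]:
  edge (1,23)–(4,20): clear
  edge (4,20)–(8,17): clear
  edge (8,17)–(11,16): clear
  edge (11,16)–(10,24): clear
  edge (10,24)–(1,23): clear
  midpoint (17,23) outside
  → clear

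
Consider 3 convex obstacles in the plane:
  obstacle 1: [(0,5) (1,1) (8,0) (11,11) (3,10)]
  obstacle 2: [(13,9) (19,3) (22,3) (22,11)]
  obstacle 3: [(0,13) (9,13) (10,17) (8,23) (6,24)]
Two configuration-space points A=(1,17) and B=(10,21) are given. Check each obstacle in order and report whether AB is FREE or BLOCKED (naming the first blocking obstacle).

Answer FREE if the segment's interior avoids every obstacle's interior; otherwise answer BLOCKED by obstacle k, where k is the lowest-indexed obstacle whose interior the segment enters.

BLOCKED by obstacle 3

Obstacle 1 [(0,5) (1,1) (8,0) (11,11) (3,10)]:
  edge (0,5)–(1,1): clear
  edge (1,1)–(8,0): clear
  edge (8,0)–(11,11): clear
  edge (11,11)–(3,10): clear
  edge (3,10)–(0,5): clear
  midpoint (11/2,19) outside
  → clear
Obstacle 2 [(13,9) (19,3) (22,3) (22,11)]:
  edge (13,9)–(19,3): clear
  edge (19,3)–(22,3): clear
  edge (22,3)–(22,11): clear
  edge (22,11)–(13,9): clear
  midpoint (11/2,19) outside
  → clear
Obstacle 3 [(0,13) (9,13) (10,17) (8,23) (6,24)]:
  edge (0,13)–(9,13): clear
  edge (9,13)–(10,17): clear
  edge (10,17)–(8,23): crosses AB
  edge (8,23)–(6,24): clear
  edge (6,24)–(0,13): crosses AB
  → BLOCKED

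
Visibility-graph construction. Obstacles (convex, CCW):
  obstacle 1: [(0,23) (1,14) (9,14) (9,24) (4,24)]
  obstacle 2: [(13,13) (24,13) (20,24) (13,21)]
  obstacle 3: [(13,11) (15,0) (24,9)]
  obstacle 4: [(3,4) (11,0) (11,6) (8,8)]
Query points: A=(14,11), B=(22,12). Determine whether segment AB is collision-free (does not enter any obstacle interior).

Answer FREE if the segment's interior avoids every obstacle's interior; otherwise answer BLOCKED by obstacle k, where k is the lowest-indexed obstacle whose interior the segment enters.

Obstacle 1 [(0,23) (1,14) (9,14) (9,24) (4,24)]:
  edge (0,23)–(1,14): clear
  edge (1,14)–(9,14): clear
  edge (9,14)–(9,24): clear
  edge (9,24)–(4,24): clear
  edge (4,24)–(0,23): clear
  midpoint (18,23/2) outside
  → clear
Obstacle 2 [(13,13) (24,13) (20,24) (13,21)]:
  edge (13,13)–(24,13): clear
  edge (24,13)–(20,24): clear
  edge (20,24)–(13,21): clear
  edge (13,21)–(13,13): clear
  midpoint (18,23/2) outside
  → clear
Obstacle 3 [(13,11) (15,0) (24,9)]:
  edge (13,11)–(15,0): clear
  edge (15,0)–(24,9): clear
  edge (24,9)–(13,11): clear
  midpoint (18,23/2) outside
  → clear
Obstacle 4 [(3,4) (11,0) (11,6) (8,8)]:
  edge (3,4)–(11,0): clear
  edge (11,0)–(11,6): clear
  edge (11,6)–(8,8): clear
  edge (8,8)–(3,4): clear
  midpoint (18,23/2) outside
  → clear

FREE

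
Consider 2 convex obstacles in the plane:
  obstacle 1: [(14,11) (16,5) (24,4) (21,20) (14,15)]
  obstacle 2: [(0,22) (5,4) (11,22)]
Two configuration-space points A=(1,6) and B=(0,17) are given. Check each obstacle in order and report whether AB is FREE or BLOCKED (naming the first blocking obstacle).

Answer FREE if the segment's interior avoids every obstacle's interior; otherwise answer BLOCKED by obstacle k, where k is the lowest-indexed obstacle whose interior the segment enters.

Obstacle 1 [(14,11) (16,5) (24,4) (21,20) (14,15)]:
  edge (14,11)–(16,5): clear
  edge (16,5)–(24,4): clear
  edge (24,4)–(21,20): clear
  edge (21,20)–(14,15): clear
  edge (14,15)–(14,11): clear
  midpoint (1/2,23/2) outside
  → clear
Obstacle 2 [(0,22) (5,4) (11,22)]:
  edge (0,22)–(5,4): clear
  edge (5,4)–(11,22): clear
  edge (11,22)–(0,22): clear
  midpoint (1/2,23/2) outside
  → clear

FREE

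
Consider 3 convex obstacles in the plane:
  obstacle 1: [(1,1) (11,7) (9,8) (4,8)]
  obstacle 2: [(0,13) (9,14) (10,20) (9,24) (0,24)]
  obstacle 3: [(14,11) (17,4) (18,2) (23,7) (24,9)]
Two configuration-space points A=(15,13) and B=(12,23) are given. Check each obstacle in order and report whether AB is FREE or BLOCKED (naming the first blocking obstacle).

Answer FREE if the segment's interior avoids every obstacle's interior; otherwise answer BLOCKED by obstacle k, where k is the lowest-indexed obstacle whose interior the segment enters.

FREE

Obstacle 1 [(1,1) (11,7) (9,8) (4,8)]:
  edge (1,1)–(11,7): clear
  edge (11,7)–(9,8): clear
  edge (9,8)–(4,8): clear
  edge (4,8)–(1,1): clear
  midpoint (27/2,18) outside
  → clear
Obstacle 2 [(0,13) (9,14) (10,20) (9,24) (0,24)]:
  edge (0,13)–(9,14): clear
  edge (9,14)–(10,20): clear
  edge (10,20)–(9,24): clear
  edge (9,24)–(0,24): clear
  edge (0,24)–(0,13): clear
  midpoint (27/2,18) outside
  → clear
Obstacle 3 [(14,11) (17,4) (18,2) (23,7) (24,9)]:
  edge (14,11)–(17,4): clear
  edge (17,4)–(18,2): clear
  edge (18,2)–(23,7): clear
  edge (23,7)–(24,9): clear
  edge (24,9)–(14,11): clear
  midpoint (27/2,18) outside
  → clear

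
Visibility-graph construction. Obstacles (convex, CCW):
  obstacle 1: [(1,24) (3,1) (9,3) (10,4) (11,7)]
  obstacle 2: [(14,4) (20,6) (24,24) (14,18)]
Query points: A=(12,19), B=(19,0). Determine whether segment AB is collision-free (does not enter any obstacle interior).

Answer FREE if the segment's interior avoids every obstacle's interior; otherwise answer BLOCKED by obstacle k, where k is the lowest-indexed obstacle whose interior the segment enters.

BLOCKED by obstacle 2

Obstacle 1 [(1,24) (3,1) (9,3) (10,4) (11,7)]:
  edge (1,24)–(3,1): clear
  edge (3,1)–(9,3): clear
  edge (9,3)–(10,4): clear
  edge (10,4)–(11,7): clear
  edge (11,7)–(1,24): clear
  midpoint (31/2,19/2) outside
  → clear
Obstacle 2 [(14,4) (20,6) (24,24) (14,18)]:
  edge (14,4)–(20,6): crosses AB
  edge (20,6)–(24,24): clear
  edge (24,24)–(14,18): clear
  edge (14,18)–(14,4): crosses AB
  → BLOCKED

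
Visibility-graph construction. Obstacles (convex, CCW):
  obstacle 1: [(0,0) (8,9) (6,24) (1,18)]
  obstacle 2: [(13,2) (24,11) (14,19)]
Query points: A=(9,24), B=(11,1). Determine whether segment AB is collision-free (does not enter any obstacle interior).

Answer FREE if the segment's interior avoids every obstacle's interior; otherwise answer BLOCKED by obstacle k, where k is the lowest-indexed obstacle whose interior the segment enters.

Obstacle 1 [(0,0) (8,9) (6,24) (1,18)]:
  edge (0,0)–(8,9): clear
  edge (8,9)–(6,24): clear
  edge (6,24)–(1,18): clear
  edge (1,18)–(0,0): clear
  midpoint (10,25/2) outside
  → clear
Obstacle 2 [(13,2) (24,11) (14,19)]:
  edge (13,2)–(24,11): clear
  edge (24,11)–(14,19): clear
  edge (14,19)–(13,2): clear
  midpoint (10,25/2) outside
  → clear

FREE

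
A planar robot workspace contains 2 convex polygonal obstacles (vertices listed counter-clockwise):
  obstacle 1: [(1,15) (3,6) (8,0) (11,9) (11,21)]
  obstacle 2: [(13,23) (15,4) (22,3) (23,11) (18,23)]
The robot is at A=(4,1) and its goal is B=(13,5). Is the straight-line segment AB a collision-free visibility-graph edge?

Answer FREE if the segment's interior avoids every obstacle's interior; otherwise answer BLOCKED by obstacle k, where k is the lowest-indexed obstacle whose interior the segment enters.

BLOCKED by obstacle 1

Obstacle 1 [(1,15) (3,6) (8,0) (11,9) (11,21)]:
  edge (1,15)–(3,6): clear
  edge (3,6)–(8,0): crosses AB
  edge (8,0)–(11,9): crosses AB
  edge (11,9)–(11,21): clear
  edge (11,21)–(1,15): clear
  → BLOCKED
Obstacle 2 [(13,23) (15,4) (22,3) (23,11) (18,23)]:
  edge (13,23)–(15,4): clear
  edge (15,4)–(22,3): clear
  edge (22,3)–(23,11): clear
  edge (23,11)–(18,23): clear
  edge (18,23)–(13,23): clear
  midpoint (17/2,3) outside
  → clear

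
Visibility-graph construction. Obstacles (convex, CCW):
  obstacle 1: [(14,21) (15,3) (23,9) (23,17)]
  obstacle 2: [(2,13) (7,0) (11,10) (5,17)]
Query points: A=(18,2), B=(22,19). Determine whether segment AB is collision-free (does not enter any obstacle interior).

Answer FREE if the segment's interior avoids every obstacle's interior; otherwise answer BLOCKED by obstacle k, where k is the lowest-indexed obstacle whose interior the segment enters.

Obstacle 1 [(14,21) (15,3) (23,9) (23,17)]:
  edge (14,21)–(15,3): clear
  edge (15,3)–(23,9): crosses AB
  edge (23,9)–(23,17): clear
  edge (23,17)–(14,21): crosses AB
  → BLOCKED
Obstacle 2 [(2,13) (7,0) (11,10) (5,17)]:
  edge (2,13)–(7,0): clear
  edge (7,0)–(11,10): clear
  edge (11,10)–(5,17): clear
  edge (5,17)–(2,13): clear
  midpoint (20,21/2) outside
  → clear

BLOCKED by obstacle 1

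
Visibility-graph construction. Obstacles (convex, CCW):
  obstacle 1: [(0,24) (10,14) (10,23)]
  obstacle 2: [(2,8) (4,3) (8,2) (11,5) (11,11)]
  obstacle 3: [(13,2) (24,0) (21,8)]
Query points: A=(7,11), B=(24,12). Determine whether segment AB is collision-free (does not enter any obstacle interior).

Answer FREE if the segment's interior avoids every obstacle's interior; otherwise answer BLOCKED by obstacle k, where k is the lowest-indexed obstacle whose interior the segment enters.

FREE

Obstacle 1 [(0,24) (10,14) (10,23)]:
  edge (0,24)–(10,14): clear
  edge (10,14)–(10,23): clear
  edge (10,23)–(0,24): clear
  midpoint (31/2,23/2) outside
  → clear
Obstacle 2 [(2,8) (4,3) (8,2) (11,5) (11,11)]:
  edge (2,8)–(4,3): clear
  edge (4,3)–(8,2): clear
  edge (8,2)–(11,5): clear
  edge (11,5)–(11,11): clear
  edge (11,11)–(2,8): clear
  midpoint (31/2,23/2) outside
  → clear
Obstacle 3 [(13,2) (24,0) (21,8)]:
  edge (13,2)–(24,0): clear
  edge (24,0)–(21,8): clear
  edge (21,8)–(13,2): clear
  midpoint (31/2,23/2) outside
  → clear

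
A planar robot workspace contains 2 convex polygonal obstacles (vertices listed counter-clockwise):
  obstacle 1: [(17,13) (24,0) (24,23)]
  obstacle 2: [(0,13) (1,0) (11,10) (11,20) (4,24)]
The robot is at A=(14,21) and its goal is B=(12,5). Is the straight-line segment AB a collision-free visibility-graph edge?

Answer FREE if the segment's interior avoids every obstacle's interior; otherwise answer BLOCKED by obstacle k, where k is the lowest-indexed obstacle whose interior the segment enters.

FREE

Obstacle 1 [(17,13) (24,0) (24,23)]:
  edge (17,13)–(24,0): clear
  edge (24,0)–(24,23): clear
  edge (24,23)–(17,13): clear
  midpoint (13,13) outside
  → clear
Obstacle 2 [(0,13) (1,0) (11,10) (11,20) (4,24)]:
  edge (0,13)–(1,0): clear
  edge (1,0)–(11,10): clear
  edge (11,10)–(11,20): clear
  edge (11,20)–(4,24): clear
  edge (4,24)–(0,13): clear
  midpoint (13,13) outside
  → clear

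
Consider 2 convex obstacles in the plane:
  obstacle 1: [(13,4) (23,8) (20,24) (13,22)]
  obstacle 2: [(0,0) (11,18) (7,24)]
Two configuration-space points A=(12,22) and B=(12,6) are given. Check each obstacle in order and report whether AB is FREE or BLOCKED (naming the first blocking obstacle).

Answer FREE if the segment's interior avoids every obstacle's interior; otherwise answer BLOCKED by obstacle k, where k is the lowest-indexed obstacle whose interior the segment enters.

FREE

Obstacle 1 [(13,4) (23,8) (20,24) (13,22)]:
  edge (13,4)–(23,8): clear
  edge (23,8)–(20,24): clear
  edge (20,24)–(13,22): clear
  edge (13,22)–(13,4): clear
  midpoint (12,14) outside
  → clear
Obstacle 2 [(0,0) (11,18) (7,24)]:
  edge (0,0)–(11,18): clear
  edge (11,18)–(7,24): clear
  edge (7,24)–(0,0): clear
  midpoint (12,14) outside
  → clear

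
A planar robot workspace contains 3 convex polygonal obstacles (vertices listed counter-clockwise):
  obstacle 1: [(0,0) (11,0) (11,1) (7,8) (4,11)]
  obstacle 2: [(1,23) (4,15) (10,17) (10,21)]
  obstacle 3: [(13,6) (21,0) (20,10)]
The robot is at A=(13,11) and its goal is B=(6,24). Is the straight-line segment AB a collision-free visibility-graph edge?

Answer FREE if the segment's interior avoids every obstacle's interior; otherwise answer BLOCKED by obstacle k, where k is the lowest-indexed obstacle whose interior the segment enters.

BLOCKED by obstacle 2

Obstacle 1 [(0,0) (11,0) (11,1) (7,8) (4,11)]:
  edge (0,0)–(11,0): clear
  edge (11,0)–(11,1): clear
  edge (11,1)–(7,8): clear
  edge (7,8)–(4,11): clear
  edge (4,11)–(0,0): clear
  midpoint (19/2,35/2) outside
  → clear
Obstacle 2 [(1,23) (4,15) (10,17) (10,21)]:
  edge (1,23)–(4,15): clear
  edge (4,15)–(10,17): crosses AB
  edge (10,17)–(10,21): clear
  edge (10,21)–(1,23): crosses AB
  → BLOCKED
Obstacle 3 [(13,6) (21,0) (20,10)]:
  edge (13,6)–(21,0): clear
  edge (21,0)–(20,10): clear
  edge (20,10)–(13,6): clear
  midpoint (19/2,35/2) outside
  → clear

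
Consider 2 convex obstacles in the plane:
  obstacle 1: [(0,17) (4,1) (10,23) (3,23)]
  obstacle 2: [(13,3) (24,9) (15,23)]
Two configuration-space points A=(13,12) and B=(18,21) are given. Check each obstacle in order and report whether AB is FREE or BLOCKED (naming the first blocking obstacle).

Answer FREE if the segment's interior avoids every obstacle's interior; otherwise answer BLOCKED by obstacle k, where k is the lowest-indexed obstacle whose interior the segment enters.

Obstacle 1 [(0,17) (4,1) (10,23) (3,23)]:
  edge (0,17)–(4,1): clear
  edge (4,1)–(10,23): clear
  edge (10,23)–(3,23): clear
  edge (3,23)–(0,17): clear
  midpoint (31/2,33/2) outside
  → clear
Obstacle 2 [(13,3) (24,9) (15,23)]:
  edge (13,3)–(24,9): clear
  edge (24,9)–(15,23): crosses AB
  edge (15,23)–(13,3): crosses AB
  → BLOCKED

BLOCKED by obstacle 2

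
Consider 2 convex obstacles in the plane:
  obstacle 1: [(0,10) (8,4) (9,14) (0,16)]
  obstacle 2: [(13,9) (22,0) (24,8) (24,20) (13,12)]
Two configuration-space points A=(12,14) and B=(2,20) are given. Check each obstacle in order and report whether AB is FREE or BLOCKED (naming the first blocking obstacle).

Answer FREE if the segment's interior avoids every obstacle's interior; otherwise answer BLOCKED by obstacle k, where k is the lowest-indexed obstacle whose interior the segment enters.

Obstacle 1 [(0,10) (8,4) (9,14) (0,16)]:
  edge (0,10)–(8,4): clear
  edge (8,4)–(9,14): clear
  edge (9,14)–(0,16): clear
  edge (0,16)–(0,10): clear
  midpoint (7,17) outside
  → clear
Obstacle 2 [(13,9) (22,0) (24,8) (24,20) (13,12)]:
  edge (13,9)–(22,0): clear
  edge (22,0)–(24,8): clear
  edge (24,8)–(24,20): clear
  edge (24,20)–(13,12): clear
  edge (13,12)–(13,9): clear
  midpoint (7,17) outside
  → clear

FREE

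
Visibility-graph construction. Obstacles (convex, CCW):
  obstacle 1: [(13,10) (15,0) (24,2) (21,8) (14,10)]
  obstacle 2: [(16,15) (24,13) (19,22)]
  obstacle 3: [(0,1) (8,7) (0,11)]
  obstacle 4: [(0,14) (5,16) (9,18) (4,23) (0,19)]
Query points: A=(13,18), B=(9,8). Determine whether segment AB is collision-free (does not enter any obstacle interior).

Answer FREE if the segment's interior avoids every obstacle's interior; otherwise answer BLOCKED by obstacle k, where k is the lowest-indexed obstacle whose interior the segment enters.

FREE

Obstacle 1 [(13,10) (15,0) (24,2) (21,8) (14,10)]:
  edge (13,10)–(15,0): clear
  edge (15,0)–(24,2): clear
  edge (24,2)–(21,8): clear
  edge (21,8)–(14,10): clear
  edge (14,10)–(13,10): clear
  midpoint (11,13) outside
  → clear
Obstacle 2 [(16,15) (24,13) (19,22)]:
  edge (16,15)–(24,13): clear
  edge (24,13)–(19,22): clear
  edge (19,22)–(16,15): clear
  midpoint (11,13) outside
  → clear
Obstacle 3 [(0,1) (8,7) (0,11)]:
  edge (0,1)–(8,7): clear
  edge (8,7)–(0,11): clear
  edge (0,11)–(0,1): clear
  midpoint (11,13) outside
  → clear
Obstacle 4 [(0,14) (5,16) (9,18) (4,23) (0,19)]:
  edge (0,14)–(5,16): clear
  edge (5,16)–(9,18): clear
  edge (9,18)–(4,23): clear
  edge (4,23)–(0,19): clear
  edge (0,19)–(0,14): clear
  midpoint (11,13) outside
  → clear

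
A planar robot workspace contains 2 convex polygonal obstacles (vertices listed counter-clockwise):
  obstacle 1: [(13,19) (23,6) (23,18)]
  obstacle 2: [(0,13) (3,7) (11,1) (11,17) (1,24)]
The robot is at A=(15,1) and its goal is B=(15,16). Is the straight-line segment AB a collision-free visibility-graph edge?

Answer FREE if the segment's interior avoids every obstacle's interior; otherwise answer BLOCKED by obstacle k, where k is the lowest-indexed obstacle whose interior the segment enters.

Obstacle 1 [(13,19) (23,6) (23,18)]:
  edge (13,19)–(23,6): clear
  edge (23,6)–(23,18): clear
  edge (23,18)–(13,19): clear
  midpoint (15,17/2) outside
  → clear
Obstacle 2 [(0,13) (3,7) (11,1) (11,17) (1,24)]:
  edge (0,13)–(3,7): clear
  edge (3,7)–(11,1): clear
  edge (11,1)–(11,17): clear
  edge (11,17)–(1,24): clear
  edge (1,24)–(0,13): clear
  midpoint (15,17/2) outside
  → clear

FREE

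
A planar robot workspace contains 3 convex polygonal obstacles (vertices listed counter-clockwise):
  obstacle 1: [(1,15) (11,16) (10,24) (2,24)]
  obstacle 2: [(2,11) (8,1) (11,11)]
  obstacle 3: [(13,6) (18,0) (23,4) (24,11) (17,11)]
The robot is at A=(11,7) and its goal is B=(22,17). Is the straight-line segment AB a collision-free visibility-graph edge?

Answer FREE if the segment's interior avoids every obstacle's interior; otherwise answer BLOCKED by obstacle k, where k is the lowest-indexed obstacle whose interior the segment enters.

Obstacle 1 [(1,15) (11,16) (10,24) (2,24)]:
  edge (1,15)–(11,16): clear
  edge (11,16)–(10,24): clear
  edge (10,24)–(2,24): clear
  edge (2,24)–(1,15): clear
  midpoint (33/2,12) outside
  → clear
Obstacle 2 [(2,11) (8,1) (11,11)]:
  edge (2,11)–(8,1): clear
  edge (8,1)–(11,11): clear
  edge (11,11)–(2,11): clear
  midpoint (33/2,12) outside
  → clear
Obstacle 3 [(13,6) (18,0) (23,4) (24,11) (17,11)]:
  edge (13,6)–(18,0): clear
  edge (18,0)–(23,4): clear
  edge (23,4)–(24,11): clear
  edge (24,11)–(17,11): clear
  edge (17,11)–(13,6): clear
  midpoint (33/2,12) outside
  → clear

FREE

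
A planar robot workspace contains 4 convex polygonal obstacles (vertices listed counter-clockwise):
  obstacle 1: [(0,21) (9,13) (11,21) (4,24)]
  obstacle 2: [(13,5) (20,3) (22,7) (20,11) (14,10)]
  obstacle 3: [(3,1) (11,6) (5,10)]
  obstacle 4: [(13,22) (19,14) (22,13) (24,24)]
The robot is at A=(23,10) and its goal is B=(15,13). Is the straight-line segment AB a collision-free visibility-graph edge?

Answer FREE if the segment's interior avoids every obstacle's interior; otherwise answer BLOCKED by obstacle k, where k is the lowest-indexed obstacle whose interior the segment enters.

Obstacle 1 [(0,21) (9,13) (11,21) (4,24)]:
  edge (0,21)–(9,13): clear
  edge (9,13)–(11,21): clear
  edge (11,21)–(4,24): clear
  edge (4,24)–(0,21): clear
  midpoint (19,23/2) outside
  → clear
Obstacle 2 [(13,5) (20,3) (22,7) (20,11) (14,10)]:
  edge (13,5)–(20,3): clear
  edge (20,3)–(22,7): clear
  edge (22,7)–(20,11): clear
  edge (20,11)–(14,10): clear
  edge (14,10)–(13,5): clear
  midpoint (19,23/2) outside
  → clear
Obstacle 3 [(3,1) (11,6) (5,10)]:
  edge (3,1)–(11,6): clear
  edge (11,6)–(5,10): clear
  edge (5,10)–(3,1): clear
  midpoint (19,23/2) outside
  → clear
Obstacle 4 [(13,22) (19,14) (22,13) (24,24)]:
  edge (13,22)–(19,14): clear
  edge (19,14)–(22,13): clear
  edge (22,13)–(24,24): clear
  edge (24,24)–(13,22): clear
  midpoint (19,23/2) outside
  → clear

FREE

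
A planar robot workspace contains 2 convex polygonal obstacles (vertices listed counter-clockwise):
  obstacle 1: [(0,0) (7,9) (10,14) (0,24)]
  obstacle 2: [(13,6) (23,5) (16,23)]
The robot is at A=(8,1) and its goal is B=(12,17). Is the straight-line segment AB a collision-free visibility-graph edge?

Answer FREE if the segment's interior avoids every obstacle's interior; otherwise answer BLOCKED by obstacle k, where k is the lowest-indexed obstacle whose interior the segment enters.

FREE

Obstacle 1 [(0,0) (7,9) (10,14) (0,24)]:
  edge (0,0)–(7,9): clear
  edge (7,9)–(10,14): clear
  edge (10,14)–(0,24): clear
  edge (0,24)–(0,0): clear
  midpoint (10,9) outside
  → clear
Obstacle 2 [(13,6) (23,5) (16,23)]:
  edge (13,6)–(23,5): clear
  edge (23,5)–(16,23): clear
  edge (16,23)–(13,6): clear
  midpoint (10,9) outside
  → clear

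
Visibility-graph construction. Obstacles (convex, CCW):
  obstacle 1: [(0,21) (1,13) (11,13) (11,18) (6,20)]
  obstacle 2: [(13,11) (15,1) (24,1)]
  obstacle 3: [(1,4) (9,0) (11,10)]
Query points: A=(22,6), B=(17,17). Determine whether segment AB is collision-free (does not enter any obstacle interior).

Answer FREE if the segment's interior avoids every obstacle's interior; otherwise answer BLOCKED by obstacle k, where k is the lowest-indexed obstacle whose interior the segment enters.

Obstacle 1 [(0,21) (1,13) (11,13) (11,18) (6,20)]:
  edge (0,21)–(1,13): clear
  edge (1,13)–(11,13): clear
  edge (11,13)–(11,18): clear
  edge (11,18)–(6,20): clear
  edge (6,20)–(0,21): clear
  midpoint (39/2,23/2) outside
  → clear
Obstacle 2 [(13,11) (15,1) (24,1)]:
  edge (13,11)–(15,1): clear
  edge (15,1)–(24,1): clear
  edge (24,1)–(13,11): clear
  midpoint (39/2,23/2) outside
  → clear
Obstacle 3 [(1,4) (9,0) (11,10)]:
  edge (1,4)–(9,0): clear
  edge (9,0)–(11,10): clear
  edge (11,10)–(1,4): clear
  midpoint (39/2,23/2) outside
  → clear

FREE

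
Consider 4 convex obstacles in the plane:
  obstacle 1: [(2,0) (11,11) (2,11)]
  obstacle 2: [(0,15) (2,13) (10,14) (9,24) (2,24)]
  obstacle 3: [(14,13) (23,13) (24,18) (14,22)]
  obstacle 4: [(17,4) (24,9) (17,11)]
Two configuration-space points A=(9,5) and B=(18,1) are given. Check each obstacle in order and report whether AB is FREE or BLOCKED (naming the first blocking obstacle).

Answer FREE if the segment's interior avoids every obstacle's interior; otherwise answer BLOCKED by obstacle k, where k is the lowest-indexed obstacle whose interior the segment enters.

FREE

Obstacle 1 [(2,0) (11,11) (2,11)]:
  edge (2,0)–(11,11): clear
  edge (11,11)–(2,11): clear
  edge (2,11)–(2,0): clear
  midpoint (27/2,3) outside
  → clear
Obstacle 2 [(0,15) (2,13) (10,14) (9,24) (2,24)]:
  edge (0,15)–(2,13): clear
  edge (2,13)–(10,14): clear
  edge (10,14)–(9,24): clear
  edge (9,24)–(2,24): clear
  edge (2,24)–(0,15): clear
  midpoint (27/2,3) outside
  → clear
Obstacle 3 [(14,13) (23,13) (24,18) (14,22)]:
  edge (14,13)–(23,13): clear
  edge (23,13)–(24,18): clear
  edge (24,18)–(14,22): clear
  edge (14,22)–(14,13): clear
  midpoint (27/2,3) outside
  → clear
Obstacle 4 [(17,4) (24,9) (17,11)]:
  edge (17,4)–(24,9): clear
  edge (24,9)–(17,11): clear
  edge (17,11)–(17,4): clear
  midpoint (27/2,3) outside
  → clear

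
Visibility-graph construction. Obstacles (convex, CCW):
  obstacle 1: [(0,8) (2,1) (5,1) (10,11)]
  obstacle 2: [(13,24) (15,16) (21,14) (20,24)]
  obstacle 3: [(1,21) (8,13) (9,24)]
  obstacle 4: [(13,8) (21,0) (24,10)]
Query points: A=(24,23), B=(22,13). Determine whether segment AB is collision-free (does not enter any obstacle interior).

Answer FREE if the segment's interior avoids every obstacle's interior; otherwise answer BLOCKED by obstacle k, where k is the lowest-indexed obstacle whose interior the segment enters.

FREE

Obstacle 1 [(0,8) (2,1) (5,1) (10,11)]:
  edge (0,8)–(2,1): clear
  edge (2,1)–(5,1): clear
  edge (5,1)–(10,11): clear
  edge (10,11)–(0,8): clear
  midpoint (23,18) outside
  → clear
Obstacle 2 [(13,24) (15,16) (21,14) (20,24)]:
  edge (13,24)–(15,16): clear
  edge (15,16)–(21,14): clear
  edge (21,14)–(20,24): clear
  edge (20,24)–(13,24): clear
  midpoint (23,18) outside
  → clear
Obstacle 3 [(1,21) (8,13) (9,24)]:
  edge (1,21)–(8,13): clear
  edge (8,13)–(9,24): clear
  edge (9,24)–(1,21): clear
  midpoint (23,18) outside
  → clear
Obstacle 4 [(13,8) (21,0) (24,10)]:
  edge (13,8)–(21,0): clear
  edge (21,0)–(24,10): clear
  edge (24,10)–(13,8): clear
  midpoint (23,18) outside
  → clear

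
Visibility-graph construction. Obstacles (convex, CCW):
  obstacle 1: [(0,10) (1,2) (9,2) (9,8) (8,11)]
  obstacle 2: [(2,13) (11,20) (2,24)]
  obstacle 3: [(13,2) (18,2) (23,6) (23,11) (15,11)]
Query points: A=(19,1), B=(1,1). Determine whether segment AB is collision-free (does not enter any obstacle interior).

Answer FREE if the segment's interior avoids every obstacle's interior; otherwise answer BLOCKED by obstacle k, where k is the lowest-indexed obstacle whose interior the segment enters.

FREE

Obstacle 1 [(0,10) (1,2) (9,2) (9,8) (8,11)]:
  edge (0,10)–(1,2): clear
  edge (1,2)–(9,2): clear
  edge (9,2)–(9,8): clear
  edge (9,8)–(8,11): clear
  edge (8,11)–(0,10): clear
  midpoint (10,1) outside
  → clear
Obstacle 2 [(2,13) (11,20) (2,24)]:
  edge (2,13)–(11,20): clear
  edge (11,20)–(2,24): clear
  edge (2,24)–(2,13): clear
  midpoint (10,1) outside
  → clear
Obstacle 3 [(13,2) (18,2) (23,6) (23,11) (15,11)]:
  edge (13,2)–(18,2): clear
  edge (18,2)–(23,6): clear
  edge (23,6)–(23,11): clear
  edge (23,11)–(15,11): clear
  edge (15,11)–(13,2): clear
  midpoint (10,1) outside
  → clear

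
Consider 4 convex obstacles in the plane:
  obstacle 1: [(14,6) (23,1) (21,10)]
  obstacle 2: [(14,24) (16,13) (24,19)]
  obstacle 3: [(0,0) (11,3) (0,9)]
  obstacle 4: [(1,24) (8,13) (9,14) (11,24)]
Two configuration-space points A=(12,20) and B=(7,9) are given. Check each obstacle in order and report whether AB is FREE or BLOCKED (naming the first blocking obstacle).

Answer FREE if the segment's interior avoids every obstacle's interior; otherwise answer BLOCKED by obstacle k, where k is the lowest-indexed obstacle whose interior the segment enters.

FREE

Obstacle 1 [(14,6) (23,1) (21,10)]:
  edge (14,6)–(23,1): clear
  edge (23,1)–(21,10): clear
  edge (21,10)–(14,6): clear
  midpoint (19/2,29/2) outside
  → clear
Obstacle 2 [(14,24) (16,13) (24,19)]:
  edge (14,24)–(16,13): clear
  edge (16,13)–(24,19): clear
  edge (24,19)–(14,24): clear
  midpoint (19/2,29/2) outside
  → clear
Obstacle 3 [(0,0) (11,3) (0,9)]:
  edge (0,0)–(11,3): clear
  edge (11,3)–(0,9): clear
  edge (0,9)–(0,0): clear
  midpoint (19/2,29/2) outside
  → clear
Obstacle 4 [(1,24) (8,13) (9,14) (11,24)]:
  edge (1,24)–(8,13): clear
  edge (8,13)–(9,14): clear
  edge (9,14)–(11,24): clear
  edge (11,24)–(1,24): clear
  midpoint (19/2,29/2) outside
  → clear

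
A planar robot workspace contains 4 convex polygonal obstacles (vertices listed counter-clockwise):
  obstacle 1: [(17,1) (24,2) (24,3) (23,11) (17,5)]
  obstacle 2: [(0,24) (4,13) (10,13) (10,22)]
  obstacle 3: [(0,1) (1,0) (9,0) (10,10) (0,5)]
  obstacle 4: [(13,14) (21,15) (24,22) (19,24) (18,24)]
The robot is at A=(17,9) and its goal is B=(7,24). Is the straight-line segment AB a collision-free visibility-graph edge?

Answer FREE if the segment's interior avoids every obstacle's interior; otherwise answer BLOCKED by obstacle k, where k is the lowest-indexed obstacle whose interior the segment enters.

Obstacle 1 [(17,1) (24,2) (24,3) (23,11) (17,5)]:
  edge (17,1)–(24,2): clear
  edge (24,2)–(24,3): clear
  edge (24,3)–(23,11): clear
  edge (23,11)–(17,5): clear
  edge (17,5)–(17,1): clear
  midpoint (12,33/2) outside
  → clear
Obstacle 2 [(0,24) (4,13) (10,13) (10,22)]:
  edge (0,24)–(4,13): clear
  edge (4,13)–(10,13): clear
  edge (10,13)–(10,22): crosses AB
  edge (10,22)–(0,24): crosses AB
  → BLOCKED
Obstacle 3 [(0,1) (1,0) (9,0) (10,10) (0,5)]:
  edge (0,1)–(1,0): clear
  edge (1,0)–(9,0): clear
  edge (9,0)–(10,10): clear
  edge (10,10)–(0,5): clear
  edge (0,5)–(0,1): clear
  midpoint (12,33/2) outside
  → clear
Obstacle 4 [(13,14) (21,15) (24,22) (19,24) (18,24)]:
  edge (13,14)–(21,15): crosses AB
  edge (21,15)–(24,22): clear
  edge (24,22)–(19,24): clear
  edge (19,24)–(18,24): clear
  edge (18,24)–(13,14): crosses AB
  → BLOCKED

BLOCKED by obstacle 2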